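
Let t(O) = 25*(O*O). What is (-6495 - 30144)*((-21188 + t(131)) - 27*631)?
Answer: -14318521200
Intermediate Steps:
t(O) = 25*O**2
(-6495 - 30144)*((-21188 + t(131)) - 27*631) = (-6495 - 30144)*((-21188 + 25*131**2) - 27*631) = -36639*((-21188 + 25*17161) - 17037) = -36639*((-21188 + 429025) - 17037) = -36639*(407837 - 17037) = -36639*390800 = -14318521200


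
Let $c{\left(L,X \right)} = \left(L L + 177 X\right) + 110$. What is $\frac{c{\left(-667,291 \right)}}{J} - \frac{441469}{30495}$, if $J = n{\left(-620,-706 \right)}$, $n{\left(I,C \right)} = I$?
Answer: $- \frac{308293225}{378138} \approx -815.29$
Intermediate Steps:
$J = -620$
$c{\left(L,X \right)} = 110 + L^{2} + 177 X$ ($c{\left(L,X \right)} = \left(L^{2} + 177 X\right) + 110 = 110 + L^{2} + 177 X$)
$\frac{c{\left(-667,291 \right)}}{J} - \frac{441469}{30495} = \frac{110 + \left(-667\right)^{2} + 177 \cdot 291}{-620} - \frac{441469}{30495} = \left(110 + 444889 + 51507\right) \left(- \frac{1}{620}\right) - \frac{441469}{30495} = 496506 \left(- \frac{1}{620}\right) - \frac{441469}{30495} = - \frac{248253}{310} - \frac{441469}{30495} = - \frac{308293225}{378138}$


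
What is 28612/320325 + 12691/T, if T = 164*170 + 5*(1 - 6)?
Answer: 324148789/594843525 ≈ 0.54493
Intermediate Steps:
T = 27855 (T = 27880 + 5*(-5) = 27880 - 25 = 27855)
28612/320325 + 12691/T = 28612/320325 + 12691/27855 = 324148789/594843525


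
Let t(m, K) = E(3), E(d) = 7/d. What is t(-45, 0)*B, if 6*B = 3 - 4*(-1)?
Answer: 49/18 ≈ 2.7222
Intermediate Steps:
t(m, K) = 7/3
B = 7/6 (B = (3 - 4*(-1))/6 = (3 + 4)/6 = (⅙)*7 = 7/6 ≈ 1.1667)
t(-45, 0)*B = (7/3)*(7/6) = 49/18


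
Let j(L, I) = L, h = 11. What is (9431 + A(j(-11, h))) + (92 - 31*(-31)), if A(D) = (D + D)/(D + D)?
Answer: 10485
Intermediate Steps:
A(D) = 1 (A(D) = (2*D)/((2*D)) = (2*D)*(1/(2*D)) = 1)
(9431 + A(j(-11, h))) + (92 - 31*(-31)) = (9431 + 1) + (92 - 31*(-31)) = 9432 + (92 + 961) = 9432 + 1053 = 10485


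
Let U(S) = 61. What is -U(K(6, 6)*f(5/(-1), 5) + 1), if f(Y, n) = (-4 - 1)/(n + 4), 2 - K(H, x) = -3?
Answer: -61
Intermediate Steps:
K(H, x) = 5 (K(H, x) = 2 - 1*(-3) = 2 + 3 = 5)
f(Y, n) = -5/(4 + n)
-U(K(6, 6)*f(5/(-1), 5) + 1) = -1*61 = -61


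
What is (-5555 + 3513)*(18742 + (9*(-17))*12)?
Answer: -34522052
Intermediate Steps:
(-5555 + 3513)*(18742 + (9*(-17))*12) = -2042*(18742 - 153*12) = -2042*(18742 - 1836) = -2042*16906 = -34522052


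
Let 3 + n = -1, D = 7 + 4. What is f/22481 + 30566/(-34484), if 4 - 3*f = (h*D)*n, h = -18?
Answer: -1044318065/1162852206 ≈ -0.89807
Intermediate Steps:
D = 11
n = -4 (n = -3 - 1 = -4)
f = -788/3 (f = 4/3 - (-18*11)*(-4)/3 = 4/3 - (-66)*(-4) = 4/3 - 1/3*792 = 4/3 - 264 = -788/3 ≈ -262.67)
f/22481 + 30566/(-34484) = -788/3/22481 + 30566/(-34484) = -788/3*1/22481 + 30566*(-1/34484) = -788/67443 - 15283/17242 = -1044318065/1162852206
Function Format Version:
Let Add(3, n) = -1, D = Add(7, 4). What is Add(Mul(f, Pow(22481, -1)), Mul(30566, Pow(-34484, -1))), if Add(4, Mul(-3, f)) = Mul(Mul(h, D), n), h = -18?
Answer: Rational(-1044318065, 1162852206) ≈ -0.89807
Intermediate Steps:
D = 11
n = -4 (n = Add(-3, -1) = -4)
f = Rational(-788, 3) (f = Add(Rational(4, 3), Mul(Rational(-1, 3), Mul(Mul(-18, 11), -4))) = Add(Rational(4, 3), Mul(Rational(-1, 3), Mul(-198, -4))) = Add(Rational(4, 3), Mul(Rational(-1, 3), 792)) = Add(Rational(4, 3), -264) = Rational(-788, 3) ≈ -262.67)
Add(Mul(f, Pow(22481, -1)), Mul(30566, Pow(-34484, -1))) = Add(Mul(Rational(-788, 3), Pow(22481, -1)), Mul(30566, Pow(-34484, -1))) = Add(Mul(Rational(-788, 3), Rational(1, 22481)), Mul(30566, Rational(-1, 34484))) = Add(Rational(-788, 67443), Rational(-15283, 17242)) = Rational(-1044318065, 1162852206)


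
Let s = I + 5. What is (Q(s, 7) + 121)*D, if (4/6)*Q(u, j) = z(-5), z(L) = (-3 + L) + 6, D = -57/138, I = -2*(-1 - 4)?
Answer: -1121/23 ≈ -48.739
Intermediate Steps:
I = 10 (I = -2*(-5) = 10)
s = 15 (s = 10 + 5 = 15)
D = -19/46 (D = -57*1/138 = -19/46 ≈ -0.41304)
z(L) = 3 + L
Q(u, j) = -3 (Q(u, j) = 3*(3 - 5)/2 = (3/2)*(-2) = -3)
(Q(s, 7) + 121)*D = (-3 + 121)*(-19/46) = 118*(-19/46) = -1121/23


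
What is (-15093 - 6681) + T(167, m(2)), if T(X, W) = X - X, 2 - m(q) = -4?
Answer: -21774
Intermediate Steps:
m(q) = 6 (m(q) = 2 - 1*(-4) = 2 + 4 = 6)
T(X, W) = 0
(-15093 - 6681) + T(167, m(2)) = (-15093 - 6681) + 0 = -21774 + 0 = -21774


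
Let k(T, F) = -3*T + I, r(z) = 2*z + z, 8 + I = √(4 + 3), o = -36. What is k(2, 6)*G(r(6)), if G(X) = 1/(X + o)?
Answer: 7/9 - √7/18 ≈ 0.63079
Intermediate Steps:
I = -8 + √7 (I = -8 + √(4 + 3) = -8 + √7 ≈ -5.3542)
r(z) = 3*z
k(T, F) = -8 + √7 - 3*T (k(T, F) = -3*T + (-8 + √7) = -8 + √7 - 3*T)
G(X) = 1/(-36 + X) (G(X) = 1/(X - 36) = 1/(-36 + X))
k(2, 6)*G(r(6)) = (-8 + √7 - 3*2)/(-36 + 3*6) = (-8 + √7 - 6)/(-36 + 18) = (-14 + √7)/(-18) = (-14 + √7)*(-1/18) = 7/9 - √7/18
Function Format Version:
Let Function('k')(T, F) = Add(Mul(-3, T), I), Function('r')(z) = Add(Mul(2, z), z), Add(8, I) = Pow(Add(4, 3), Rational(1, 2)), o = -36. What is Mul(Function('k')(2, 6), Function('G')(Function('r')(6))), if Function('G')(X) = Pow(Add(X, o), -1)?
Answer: Add(Rational(7, 9), Mul(Rational(-1, 18), Pow(7, Rational(1, 2)))) ≈ 0.63079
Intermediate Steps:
I = Add(-8, Pow(7, Rational(1, 2))) (I = Add(-8, Pow(Add(4, 3), Rational(1, 2))) = Add(-8, Pow(7, Rational(1, 2))) ≈ -5.3542)
Function('r')(z) = Mul(3, z)
Function('k')(T, F) = Add(-8, Pow(7, Rational(1, 2)), Mul(-3, T)) (Function('k')(T, F) = Add(Mul(-3, T), Add(-8, Pow(7, Rational(1, 2)))) = Add(-8, Pow(7, Rational(1, 2)), Mul(-3, T)))
Function('G')(X) = Pow(Add(-36, X), -1) (Function('G')(X) = Pow(Add(X, -36), -1) = Pow(Add(-36, X), -1))
Mul(Function('k')(2, 6), Function('G')(Function('r')(6))) = Mul(Add(-8, Pow(7, Rational(1, 2)), Mul(-3, 2)), Pow(Add(-36, Mul(3, 6)), -1)) = Mul(Add(-8, Pow(7, Rational(1, 2)), -6), Pow(Add(-36, 18), -1)) = Mul(Add(-14, Pow(7, Rational(1, 2))), Pow(-18, -1)) = Mul(Add(-14, Pow(7, Rational(1, 2))), Rational(-1, 18)) = Add(Rational(7, 9), Mul(Rational(-1, 18), Pow(7, Rational(1, 2))))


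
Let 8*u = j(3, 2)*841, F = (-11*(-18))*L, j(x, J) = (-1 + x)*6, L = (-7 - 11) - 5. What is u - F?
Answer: 11631/2 ≈ 5815.5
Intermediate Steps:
L = -23 (L = -18 - 5 = -23)
j(x, J) = -6 + 6*x
F = -4554 (F = -11*(-18)*(-23) = 198*(-23) = -4554)
u = 2523/2 (u = ((-6 + 6*3)*841)/8 = ((-6 + 18)*841)/8 = (12*841)/8 = (⅛)*10092 = 2523/2 ≈ 1261.5)
u - F = 2523/2 - 1*(-4554) = 2523/2 + 4554 = 11631/2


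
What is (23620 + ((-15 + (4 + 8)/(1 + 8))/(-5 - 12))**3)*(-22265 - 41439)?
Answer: -199602822103864/132651 ≈ -1.5047e+9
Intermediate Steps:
(23620 + ((-15 + (4 + 8)/(1 + 8))/(-5 - 12))**3)*(-22265 - 41439) = (23620 + ((-15 + 12/9)/(-17))**3)*(-63704) = (23620 + ((-15 + 12*(1/9))*(-1/17))**3)*(-63704) = (23620 + ((-15 + 4/3)*(-1/17))**3)*(-63704) = (23620 + (-41/3*(-1/17))**3)*(-63704) = (23620 + (41/51)**3)*(-63704) = (23620 + 68921/132651)*(-63704) = (3133285541/132651)*(-63704) = -199602822103864/132651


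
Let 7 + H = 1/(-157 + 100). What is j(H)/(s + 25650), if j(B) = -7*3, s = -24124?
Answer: -3/218 ≈ -0.013761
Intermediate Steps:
H = -400/57 (H = -7 + 1/(-157 + 100) = -7 + 1/(-57) = -7 - 1/57 = -400/57 ≈ -7.0175)
j(B) = -21
j(H)/(s + 25650) = -21/(-24124 + 25650) = -21/1526 = -21*1/1526 = -3/218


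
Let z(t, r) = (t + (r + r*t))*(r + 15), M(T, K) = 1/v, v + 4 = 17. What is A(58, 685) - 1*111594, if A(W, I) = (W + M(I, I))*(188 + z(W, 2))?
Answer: 950178/13 ≈ 73091.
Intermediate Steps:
v = 13 (v = -4 + 17 = 13)
M(T, K) = 1/13
z(t, r) = (15 + r)*(r + t + r*t) (z(t, r) = (r + t + r*t)*(15 + r) = (15 + r)*(r + t + r*t))
A(W, I) = (222 + 51*W)*(1/13 + W) (A(W, I) = (W + 1/13)*(188 + (2**2 + 15*2 + 15*W + W*2**2 + 16*2*W)) = (1/13 + W)*(188 + (4 + 30 + 15*W + W*4 + 32*W)) = (1/13 + W)*(188 + (4 + 30 + 15*W + 4*W + 32*W)) = (1/13 + W)*(188 + (34 + 51*W)) = (1/13 + W)*(222 + 51*W) = (222 + 51*W)*(1/13 + W))
A(58, 685) - 1*111594 = (222/13 + 51*58**2 + (2937/13)*58) - 1*111594 = (222/13 + 51*3364 + 170346/13) - 111594 = (222/13 + 171564 + 170346/13) - 111594 = 2400900/13 - 111594 = 950178/13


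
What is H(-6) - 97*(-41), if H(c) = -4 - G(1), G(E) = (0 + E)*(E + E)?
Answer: 3971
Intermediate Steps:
G(E) = 2*E² (G(E) = E*(2*E) = 2*E²)
H(c) = -6 (H(c) = -4 - 2*1² = -4 - 2 = -6)
H(-6) - 97*(-41) = -6 - 97*(-41) = -6 + 3977 = 3971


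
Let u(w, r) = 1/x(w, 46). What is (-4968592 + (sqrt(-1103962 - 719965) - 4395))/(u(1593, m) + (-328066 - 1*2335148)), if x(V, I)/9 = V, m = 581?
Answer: 71297714619/38182499117 - 14337*I*sqrt(37223)/5454642731 ≈ 1.8673 - 0.00050711*I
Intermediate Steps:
x(V, I) = 9*V
u(w, r) = 1/(9*w)
(-4968592 + (sqrt(-1103962 - 719965) - 4395))/(u(1593, m) + (-328066 - 1*2335148)) = (-4968592 + (sqrt(-1103962 - 719965) - 4395))/((1/9)/1593 + (-328066 - 1*2335148)) = (-4968592 + (sqrt(-1823927) - 4395))/((1/9)*(1/1593) + (-328066 - 2335148)) = (-4968592 + (7*I*sqrt(37223) - 4395))/(1/14337 - 2663214) = (-4968592 + (-4395 + 7*I*sqrt(37223)))/(-38182499117/14337) = (-4972987 + 7*I*sqrt(37223))*(-14337/38182499117) = 71297714619/38182499117 - 14337*I*sqrt(37223)/5454642731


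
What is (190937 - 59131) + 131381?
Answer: 263187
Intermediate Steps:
(190937 - 59131) + 131381 = 131806 + 131381 = 263187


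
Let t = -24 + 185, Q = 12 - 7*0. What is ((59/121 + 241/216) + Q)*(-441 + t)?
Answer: -12443795/3267 ≈ -3808.9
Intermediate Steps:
Q = 12 (Q = 12 + 0 = 12)
t = 161
((59/121 + 241/216) + Q)*(-441 + t) = ((59/121 + 241/216) + 12)*(-441 + 161) = ((59*(1/121) + 241*(1/216)) + 12)*(-280) = ((59/121 + 241/216) + 12)*(-280) = (41905/26136 + 12)*(-280) = (355537/26136)*(-280) = -12443795/3267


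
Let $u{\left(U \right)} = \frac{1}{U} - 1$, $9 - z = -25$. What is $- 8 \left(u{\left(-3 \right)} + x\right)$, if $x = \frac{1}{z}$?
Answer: $\frac{532}{51} \approx 10.431$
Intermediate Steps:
$z = 34$ ($z = 9 - -25 = 9 + 25 = 34$)
$u{\left(U \right)} = -1 + \frac{1}{U}$
$x = \frac{1}{34} \approx 0.029412$
$- 8 \left(u{\left(-3 \right)} + x\right) = - 8 \left(\frac{1 - -3}{-3} + \frac{1}{34}\right) = - 8 \left(- \frac{1 + 3}{3} + \frac{1}{34}\right) = - 8 \left(\left(- \frac{1}{3}\right) 4 + \frac{1}{34}\right) = - 8 \left(- \frac{4}{3} + \frac{1}{34}\right) = \left(-8\right) \left(- \frac{133}{102}\right) = \frac{532}{51}$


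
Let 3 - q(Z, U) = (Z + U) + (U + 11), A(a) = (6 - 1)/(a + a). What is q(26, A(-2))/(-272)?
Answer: 63/544 ≈ 0.11581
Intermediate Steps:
A(a) = 5/(2*a) (A(a) = 5/((2*a)) = 5*(1/(2*a)) = 5/(2*a))
q(Z, U) = -8 - Z - 2*U (q(Z, U) = 3 - ((Z + U) + (U + 11)) = 3 - ((U + Z) + (11 + U)) = 3 - (11 + Z + 2*U) = 3 + (-11 - Z - 2*U) = -8 - Z - 2*U)
q(26, A(-2))/(-272) = (-8 - 1*26 - 5/(-2))/(-272) = (-8 - 26 - 5*(-1)/2)*(-1/272) = (-8 - 26 - 2*(-5/4))*(-1/272) = (-8 - 26 + 5/2)*(-1/272) = -63/2*(-1/272) = 63/544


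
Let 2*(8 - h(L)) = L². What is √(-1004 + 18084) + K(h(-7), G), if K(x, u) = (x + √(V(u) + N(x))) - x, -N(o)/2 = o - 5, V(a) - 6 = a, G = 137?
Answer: √186 + 2*√4270 ≈ 144.33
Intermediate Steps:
V(a) = 6 + a
N(o) = 10 - 2*o (N(o) = -2*(o - 5) = -2*(-5 + o) = 10 - 2*o)
h(L) = 8 - L²/2
K(x, u) = √(16 + u - 2*x) (K(x, u) = (x + √((6 + u) + (10 - 2*x))) - x = (x + √(16 + u - 2*x)) - x = √(16 + u - 2*x))
√(-1004 + 18084) + K(h(-7), G) = √(-1004 + 18084) + √(16 + 137 - 2*(8 - ½*(-7)²)) = √17080 + √(16 + 137 - 2*(8 - ½*49)) = 2*√4270 + √(16 + 137 - 2*(8 - 49/2)) = 2*√4270 + √(16 + 137 - 2*(-33/2)) = 2*√4270 + √(16 + 137 + 33) = 2*√4270 + √186 = √186 + 2*√4270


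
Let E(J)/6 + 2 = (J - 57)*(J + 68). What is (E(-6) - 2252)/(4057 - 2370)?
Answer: -25700/1687 ≈ -15.234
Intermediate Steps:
E(J) = -12 + 6*(-57 + J)*(68 + J) (E(J) = -12 + 6*((J - 57)*(J + 68)) = -12 + 6*((-57 + J)*(68 + J)) = -12 + 6*(-57 + J)*(68 + J))
(E(-6) - 2252)/(4057 - 2370) = ((-23268 + 6*(-6)² + 66*(-6)) - 2252)/(4057 - 2370) = ((-23268 + 6*36 - 396) - 2252)/1687 = ((-23268 + 216 - 396) - 2252)*(1/1687) = (-23448 - 2252)*(1/1687) = -25700*1/1687 = -25700/1687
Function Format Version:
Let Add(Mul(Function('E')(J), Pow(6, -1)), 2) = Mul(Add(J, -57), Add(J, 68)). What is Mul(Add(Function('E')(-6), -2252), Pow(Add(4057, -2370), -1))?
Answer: Rational(-25700, 1687) ≈ -15.234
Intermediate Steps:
Function('E')(J) = Add(-12, Mul(6, Add(-57, J), Add(68, J))) (Function('E')(J) = Add(-12, Mul(6, Mul(Add(J, -57), Add(J, 68)))) = Add(-12, Mul(6, Mul(Add(-57, J), Add(68, J)))) = Add(-12, Mul(6, Add(-57, J), Add(68, J))))
Mul(Add(Function('E')(-6), -2252), Pow(Add(4057, -2370), -1)) = Mul(Add(Add(-23268, Mul(6, Pow(-6, 2)), Mul(66, -6)), -2252), Pow(Add(4057, -2370), -1)) = Mul(Add(Add(-23268, Mul(6, 36), -396), -2252), Pow(1687, -1)) = Mul(Add(Add(-23268, 216, -396), -2252), Rational(1, 1687)) = Mul(Add(-23448, -2252), Rational(1, 1687)) = Mul(-25700, Rational(1, 1687)) = Rational(-25700, 1687)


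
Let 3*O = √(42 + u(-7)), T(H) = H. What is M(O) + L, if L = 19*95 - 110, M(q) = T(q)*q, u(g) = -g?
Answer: 15304/9 ≈ 1700.4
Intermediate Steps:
O = 7/3 (O = √(42 - 1*(-7))/3 = √(42 + 7)/3 = √49/3 = (⅓)*7 = 7/3 ≈ 2.3333)
M(q) = q² (M(q) = q*q = q²)
L = 1695 (L = 1805 - 110 = 1695)
M(O) + L = (7/3)² + 1695 = 49/9 + 1695 = 15304/9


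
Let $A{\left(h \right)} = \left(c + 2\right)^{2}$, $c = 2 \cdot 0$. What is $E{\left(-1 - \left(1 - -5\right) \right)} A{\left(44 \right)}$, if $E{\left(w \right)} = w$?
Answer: $-28$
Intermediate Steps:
$c = 0$
$A{\left(h \right)} = 4$ ($A{\left(h \right)} = \left(0 + 2\right)^{2} = 2^{2} = 4$)
$E{\left(-1 - \left(1 - -5\right) \right)} A{\left(44 \right)} = \left(-1 - \left(1 - -5\right)\right) 4 = \left(-1 - \left(1 + 5\right)\right) 4 = \left(-1 - 6\right) 4 = \left(-7\right) 4 = -28$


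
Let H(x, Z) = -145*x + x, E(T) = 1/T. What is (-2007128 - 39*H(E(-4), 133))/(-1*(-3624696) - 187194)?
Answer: -1004266/1718751 ≈ -0.58430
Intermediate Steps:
H(x, Z) = -144*x
(-2007128 - 39*H(E(-4), 133))/(-1*(-3624696) - 187194) = (-2007128 - (-5616)/(-4))/(-1*(-3624696) - 187194) = (-2007128 - (-5616)*(-1)/4)/(3624696 - 187194) = (-2007128 - 39*36)/3437502 = (-2007128 - 1404)*(1/3437502) = -2008532*1/3437502 = -1004266/1718751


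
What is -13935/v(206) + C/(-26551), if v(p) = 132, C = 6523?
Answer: -123616407/1168244 ≈ -105.81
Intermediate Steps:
-13935/v(206) + C/(-26551) = -13935/132 + 6523/(-26551) = -13935*1/132 + 6523*(-1/26551) = -4645/44 - 6523/26551 = -123616407/1168244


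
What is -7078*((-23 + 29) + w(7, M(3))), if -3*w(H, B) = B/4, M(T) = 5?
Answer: -237113/6 ≈ -39519.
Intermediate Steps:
w(H, B) = -B/12 (w(H, B) = -B/(3*4) = -B/12)
-7078*((-23 + 29) + w(7, M(3))) = -7078*((-23 + 29) - 1/12*5) = -7078*(6 - 5/12) = -7078*67/12 = -237113/6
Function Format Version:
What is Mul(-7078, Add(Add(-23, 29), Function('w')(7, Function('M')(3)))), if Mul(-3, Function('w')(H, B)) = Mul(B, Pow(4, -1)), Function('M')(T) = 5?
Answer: Rational(-237113, 6) ≈ -39519.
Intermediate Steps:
Function('w')(H, B) = Mul(Rational(-1, 12), B) (Function('w')(H, B) = Mul(Rational(-1, 3), Mul(B, Pow(4, -1))) = Mul(Rational(-1, 3), Mul(B, Rational(1, 4))) = Mul(Rational(-1, 3), Mul(Rational(1, 4), B)) = Mul(Rational(-1, 12), B))
Mul(-7078, Add(Add(-23, 29), Function('w')(7, Function('M')(3)))) = Mul(-7078, Add(Add(-23, 29), Mul(Rational(-1, 12), 5))) = Mul(-7078, Add(6, Rational(-5, 12))) = Mul(-7078, Rational(67, 12)) = Rational(-237113, 6)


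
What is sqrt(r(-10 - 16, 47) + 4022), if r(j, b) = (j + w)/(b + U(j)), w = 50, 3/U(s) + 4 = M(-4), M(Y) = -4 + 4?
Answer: sqrt(137670710)/185 ≈ 63.423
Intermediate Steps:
M(Y) = 0
U(s) = -3/4 (U(s) = 3/(-4 + 0) = 3/(-4) = 3*(-1/4) = -3/4)
r(j, b) = (50 + j)/(-3/4 + b) (r(j, b) = (j + 50)/(b - 3/4) = (50 + j)/(-3/4 + b))
sqrt(r(-10 - 16, 47) + 4022) = sqrt(4*(50 + (-10 - 16))/(-3 + 4*47) + 4022) = sqrt(4*(50 - 26)/(-3 + 188) + 4022) = sqrt(4*24/185 + 4022) = sqrt(4*(1/185)*24 + 4022) = sqrt(96/185 + 4022) = sqrt(744166/185) = sqrt(137670710)/185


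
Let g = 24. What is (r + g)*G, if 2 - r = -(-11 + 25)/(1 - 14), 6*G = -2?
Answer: -108/13 ≈ -8.3077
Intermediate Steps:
G = -1/3 (G = (1/6)*(-2) = -1/3 ≈ -0.33333)
r = 12/13 (r = 2 - (-1)*(-11 + 25)/(1 - 14) = 2 - (-1)*14/(-13) = 2 - (-1)*14*(-1/13) = 2 - (-1)*(-14)/13 = 2 - 1*14/13 = 2 - 14/13 = 12/13 ≈ 0.92308)
(r + g)*G = (12/13 + 24)*(-1/3) = (324/13)*(-1/3) = -108/13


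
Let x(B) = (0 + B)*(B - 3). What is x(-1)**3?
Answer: 64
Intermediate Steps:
x(B) = B*(-3 + B)
x(-1)**3 = (-(-3 - 1))**3 = (-1*(-4))**3 = 4**3 = 64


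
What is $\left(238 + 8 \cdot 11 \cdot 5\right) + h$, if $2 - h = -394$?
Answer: $1074$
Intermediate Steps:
$h = 396$ ($h = 2 - -394 = 2 + 394 = 396$)
$\left(238 + 8 \cdot 11 \cdot 5\right) + h = \left(238 + 8 \cdot 11 \cdot 5\right) + 396 = \left(238 + 88 \cdot 5\right) + 396 = \left(238 + 440\right) + 396 = 678 + 396 = 1074$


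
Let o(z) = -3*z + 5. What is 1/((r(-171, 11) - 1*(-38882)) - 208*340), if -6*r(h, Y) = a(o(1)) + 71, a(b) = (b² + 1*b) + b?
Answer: -6/191107 ≈ -3.1396e-5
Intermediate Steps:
o(z) = 5 - 3*z
a(b) = b² + 2*b (a(b) = (b² + b) + b = (b + b²) + b = b² + 2*b)
r(h, Y) = -79/6 (r(h, Y) = -((5 - 3*1)*(2 + (5 - 3*1)) + 71)/6 = -((5 - 3)*(2 + (5 - 3)) + 71)/6 = -(2*(2 + 2) + 71)/6 = -(2*4 + 71)/6 = -(8 + 71)/6 = -⅙*79 = -79/6)
1/((r(-171, 11) - 1*(-38882)) - 208*340) = 1/((-79/6 - 1*(-38882)) - 208*340) = 1/((-79/6 + 38882) - 70720) = 1/(233213/6 - 70720) = 1/(-191107/6) = -6/191107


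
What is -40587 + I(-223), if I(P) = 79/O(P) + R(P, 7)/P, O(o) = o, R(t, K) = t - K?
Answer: -9050750/223 ≈ -40586.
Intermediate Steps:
I(P) = 79/P + (-7 + P)/P (I(P) = 79/P + (P - 1*7)/P = 79/P + (P - 7)/P = 79/P + (-7 + P)/P)
-40587 + I(-223) = -40587 + (72 - 223)/(-223) = -40587 - 1/223*(-151) = -40587 + 151/223 = -9050750/223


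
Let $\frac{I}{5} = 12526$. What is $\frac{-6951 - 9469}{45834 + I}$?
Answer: $- \frac{4105}{27116} \approx -0.15139$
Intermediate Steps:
$I = 62630$ ($I = 5 \cdot 12526 = 62630$)
$\frac{-6951 - 9469}{45834 + I} = \frac{-6951 - 9469}{45834 + 62630} = - \frac{16420}{108464} = \left(-16420\right) \frac{1}{108464} = - \frac{4105}{27116}$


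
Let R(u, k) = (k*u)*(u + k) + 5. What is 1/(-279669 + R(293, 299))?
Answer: 1/51583680 ≈ 1.9386e-8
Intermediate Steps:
R(u, k) = 5 + k*u*(k + u) (R(u, k) = (k*u)*(k + u) + 5 = k*u*(k + u) + 5 = 5 + k*u*(k + u))
1/(-279669 + R(293, 299)) = 1/(-279669 + (5 + 299*293**2 + 293*299**2)) = 1/(-279669 + (5 + 299*85849 + 293*89401)) = 1/(-279669 + (5 + 25668851 + 26194493)) = 1/(-279669 + 51863349) = 1/51583680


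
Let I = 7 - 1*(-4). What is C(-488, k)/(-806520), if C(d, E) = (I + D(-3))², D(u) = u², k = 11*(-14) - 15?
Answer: -10/20163 ≈ -0.00049596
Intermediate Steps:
k = -169 (k = -154 - 15 = -169)
I = 11 (I = 7 + 4 = 11)
C(d, E) = 400 (C(d, E) = (11 + (-3)²)² = (11 + 9)² = 20² = 400)
C(-488, k)/(-806520) = 400/(-806520) = 400*(-1/806520) = -10/20163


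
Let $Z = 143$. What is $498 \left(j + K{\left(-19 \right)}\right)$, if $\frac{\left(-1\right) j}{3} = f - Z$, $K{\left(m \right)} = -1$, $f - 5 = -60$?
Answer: $295314$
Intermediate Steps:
$f = -55$ ($f = 5 - 60 = -55$)
$j = 594$ ($j = - 3 \left(-55 - 143\right) = \left(-3\right) \left(-198\right) = 594$)
$498 \left(j + K{\left(-19 \right)}\right) = 498 \left(594 - 1\right) = 498 \cdot 593 = 295314$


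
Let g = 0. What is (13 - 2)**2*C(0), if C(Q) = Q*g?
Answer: 0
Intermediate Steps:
C(Q) = 0 (C(Q) = Q*0 = 0)
(13 - 2)**2*C(0) = (13 - 2)**2*0 = 11**2*0 = 121*0 = 0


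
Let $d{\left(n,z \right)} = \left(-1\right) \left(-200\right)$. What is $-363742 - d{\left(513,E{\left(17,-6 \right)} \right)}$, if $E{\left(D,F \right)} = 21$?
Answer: $-363942$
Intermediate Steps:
$d{\left(n,z \right)} = 200$
$-363742 - d{\left(513,E{\left(17,-6 \right)} \right)} = -363742 - 200 = -363942$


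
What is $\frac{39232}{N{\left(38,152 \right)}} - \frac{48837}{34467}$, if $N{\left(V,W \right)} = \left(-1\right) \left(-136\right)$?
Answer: $\frac{56065313}{195313} \approx 287.05$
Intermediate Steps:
$N{\left(V,W \right)} = 136$
$\frac{39232}{N{\left(38,152 \right)}} - \frac{48837}{34467} = \frac{39232}{136} - \frac{48837}{34467} = 39232 \cdot \frac{1}{136} - \frac{16279}{11489} = \frac{4904}{17} - \frac{16279}{11489} = \frac{56065313}{195313}$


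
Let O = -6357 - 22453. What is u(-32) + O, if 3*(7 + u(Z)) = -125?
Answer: -86576/3 ≈ -28859.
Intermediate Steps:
u(Z) = -146/3 (u(Z) = -7 + (1/3)*(-125) = -7 - 125/3 = -146/3)
O = -28810
u(-32) + O = -146/3 - 28810 = -86576/3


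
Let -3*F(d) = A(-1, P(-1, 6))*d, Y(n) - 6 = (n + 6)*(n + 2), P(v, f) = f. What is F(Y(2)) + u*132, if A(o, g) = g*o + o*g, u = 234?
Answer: 31040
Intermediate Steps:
A(o, g) = 2*g*o (A(o, g) = g*o + g*o = 2*g*o)
Y(n) = 6 + (2 + n)*(6 + n) (Y(n) = 6 + (n + 6)*(n + 2) = 6 + (6 + n)*(2 + n) = 6 + (2 + n)*(6 + n))
F(d) = 4*d (F(d) = -2*6*(-1)*d/3 = -(-4)*d = 4*d)
F(Y(2)) + u*132 = 4*(18 + 2² + 8*2) + 234*132 = 4*(18 + 4 + 16) + 30888 = 4*38 + 30888 = 152 + 30888 = 31040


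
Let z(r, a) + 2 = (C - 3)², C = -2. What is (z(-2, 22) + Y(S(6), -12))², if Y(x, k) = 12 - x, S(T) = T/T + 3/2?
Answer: 4225/4 ≈ 1056.3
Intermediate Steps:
z(r, a) = 23 (z(r, a) = -2 + (-2 - 3)² = -2 + (-5)² = -2 + 25 = 23)
S(T) = 5/2 (S(T) = 1 + 3*(½) = 1 + 3/2 = 5/2)
(z(-2, 22) + Y(S(6), -12))² = (23 + (12 - 1*5/2))² = (23 + (12 - 5/2))² = (23 + 19/2)² = (65/2)² = 4225/4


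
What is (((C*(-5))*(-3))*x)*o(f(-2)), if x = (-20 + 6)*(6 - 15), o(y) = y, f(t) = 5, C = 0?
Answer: 0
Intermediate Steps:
x = 126 (x = -14*(-9) = 126)
(((C*(-5))*(-3))*x)*o(f(-2)) = (((0*(-5))*(-3))*126)*5 = ((0*(-3))*126)*5 = (0*126)*5 = 0*5 = 0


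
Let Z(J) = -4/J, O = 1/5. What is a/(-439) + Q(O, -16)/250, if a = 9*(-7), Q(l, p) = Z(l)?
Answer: 697/10975 ≈ 0.063508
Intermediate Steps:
O = ⅕ ≈ 0.20000
Q(l, p) = -4/l
a = -63
a/(-439) + Q(O, -16)/250 = -63/(-439) - 4/⅕/250 = -63*(-1/439) - 4*5*(1/250) = 63/439 - 20*1/250 = 63/439 - 2/25 = 697/10975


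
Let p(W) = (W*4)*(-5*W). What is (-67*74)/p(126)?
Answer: 2479/158760 ≈ 0.015615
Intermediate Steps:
p(W) = -20*W**2 (p(W) = (4*W)*(-5*W) = -20*W**2)
(-67*74)/p(126) = (-67*74)/((-20*126**2)) = -4958/((-20*15876)) = -4958/(-317520) = -4958*(-1/317520) = 2479/158760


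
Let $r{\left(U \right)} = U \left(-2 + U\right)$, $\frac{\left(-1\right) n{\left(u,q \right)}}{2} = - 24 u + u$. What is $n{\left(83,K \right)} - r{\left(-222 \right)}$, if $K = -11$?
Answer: $-45910$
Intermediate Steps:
$n{\left(u,q \right)} = 46 u$ ($n{\left(u,q \right)} = - 2 \left(- 24 u + u\right) = - 2 \left(- 23 u\right) = 46 u$)
$n{\left(83,K \right)} - r{\left(-222 \right)} = 46 \cdot 83 - - 222 \left(-2 - 222\right) = 3818 - \left(-222\right) \left(-224\right) = 3818 - 49728 = -45910$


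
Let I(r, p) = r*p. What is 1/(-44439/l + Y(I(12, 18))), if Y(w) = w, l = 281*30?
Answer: 2810/592147 ≈ 0.0047454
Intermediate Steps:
l = 8430
I(r, p) = p*r
1/(-44439/l + Y(I(12, 18))) = 1/(-44439/8430 + 18*12) = 1/(-44439*1/8430 + 216) = 1/(-14813/2810 + 216) = 1/(592147/2810) = 2810/592147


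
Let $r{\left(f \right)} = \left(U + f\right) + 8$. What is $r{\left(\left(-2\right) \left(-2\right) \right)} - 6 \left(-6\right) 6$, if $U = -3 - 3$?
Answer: $222$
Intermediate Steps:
$U = -6$ ($U = -3 - 3 = -6$)
$r{\left(f \right)} = 2 + f$ ($r{\left(f \right)} = \left(-6 + f\right) + 8 = 2 + f$)
$r{\left(\left(-2\right) \left(-2\right) \right)} - 6 \left(-6\right) 6 = \left(2 - -4\right) - 6 \left(-6\right) 6 = \left(2 + 4\right) - \left(-36\right) 6 = 6 - -216 = 6 + 216 = 222$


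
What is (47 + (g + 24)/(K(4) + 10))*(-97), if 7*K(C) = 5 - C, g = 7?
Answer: -344738/71 ≈ -4855.5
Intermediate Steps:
K(C) = 5/7 - C/7 (K(C) = (5 - C)/7 = 5/7 - C/7)
(47 + (g + 24)/(K(4) + 10))*(-97) = (47 + (7 + 24)/((5/7 - ⅐*4) + 10))*(-97) = (47 + 31/((5/7 - 4/7) + 10))*(-97) = (47 + 31/(⅐ + 10))*(-97) = (47 + 31/(71/7))*(-97) = (47 + 31*(7/71))*(-97) = (47 + 217/71)*(-97) = (3554/71)*(-97) = -344738/71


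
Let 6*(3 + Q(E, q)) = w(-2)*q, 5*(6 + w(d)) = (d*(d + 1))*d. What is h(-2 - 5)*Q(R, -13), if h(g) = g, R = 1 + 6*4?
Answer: -1232/15 ≈ -82.133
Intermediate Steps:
R = 25 (R = 1 + 24 = 25)
w(d) = -6 + d**2*(1 + d)/5 (w(d) = -6 + ((d*(d + 1))*d)/5 = -6 + ((d*(1 + d))*d)/5 = -6 + (d**2*(1 + d))/5 = -6 + d**2*(1 + d)/5)
Q(E, q) = -3 - 17*q/15 (Q(E, q) = -3 + ((-6 + (1/5)*(-2)**2 + (1/5)*(-2)**3)*q)/6 = -3 + ((-6 + (1/5)*4 + (1/5)*(-8))*q)/6 = -3 + ((-6 + 4/5 - 8/5)*q)/6 = -3 + (-34*q/5)/6 = -3 - 17*q/15)
h(-2 - 5)*Q(R, -13) = (-2 - 5)*(-3 - 17/15*(-13)) = -7*(-3 + 221/15) = -7*176/15 = -1232/15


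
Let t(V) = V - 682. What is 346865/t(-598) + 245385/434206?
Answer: -15029677139/55578368 ≈ -270.42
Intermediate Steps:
t(V) = -682 + V
346865/t(-598) + 245385/434206 = 346865/(-682 - 598) + 245385/434206 = 346865/(-1280) + 245385*(1/434206) = 346865*(-1/1280) + 245385/434206 = -69373/256 + 245385/434206 = -15029677139/55578368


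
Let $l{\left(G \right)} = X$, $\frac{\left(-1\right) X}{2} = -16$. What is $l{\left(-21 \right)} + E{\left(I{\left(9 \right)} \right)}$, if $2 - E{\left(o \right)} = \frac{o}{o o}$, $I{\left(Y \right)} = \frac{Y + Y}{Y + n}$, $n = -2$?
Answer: $\frac{605}{18} \approx 33.611$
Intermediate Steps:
$X = 32$ ($X = \left(-2\right) \left(-16\right) = 32$)
$l{\left(G \right)} = 32$
$I{\left(Y \right)} = \frac{2 Y}{-2 + Y}$ ($I{\left(Y \right)} = \frac{Y + Y}{Y - 2} = \frac{2 Y}{-2 + Y}$)
$E{\left(o \right)} = 2 - \frac{1}{o}$ ($E{\left(o \right)} = 2 - \frac{o}{o o} = 2 - \frac{o}{o^{2}} = 2 - \frac{1}{o}$)
$l{\left(-21 \right)} + E{\left(I{\left(9 \right)} \right)} = 32 + \left(2 - \frac{1}{2 \cdot 9 \frac{1}{-2 + 9}}\right) = 32 + \left(2 - \frac{1}{2 \cdot 9 \cdot \frac{1}{7}}\right) = 32 + \left(2 - \frac{1}{\frac{18}{7}}\right) = 32 + \left(2 - \frac{7}{18}\right) = 32 + \frac{29}{18} = \frac{605}{18}$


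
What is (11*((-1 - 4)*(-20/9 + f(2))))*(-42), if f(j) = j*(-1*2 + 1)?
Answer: -29260/3 ≈ -9753.3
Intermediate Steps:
f(j) = -j (f(j) = j*(-2 + 1) = j*(-1) = -j)
(11*((-1 - 4)*(-20/9 + f(2))))*(-42) = (11*((-1 - 4)*(-20/9 - 1*2)))*(-42) = (11*(-5*(-20*⅑ - 2)))*(-42) = (11*(-5*(-20/9 - 2)))*(-42) = (11*(-5*(-38/9)))*(-42) = (11*(190/9))*(-42) = (2090/9)*(-42) = -29260/3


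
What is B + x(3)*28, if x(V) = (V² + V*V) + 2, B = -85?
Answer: 475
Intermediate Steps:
x(V) = 2 + 2*V² (x(V) = (V² + V²) + 2 = 2*V² + 2 = 2 + 2*V²)
B + x(3)*28 = -85 + (2 + 2*3²)*28 = -85 + (2 + 2*9)*28 = -85 + (2 + 18)*28 = -85 + 20*28 = -85 + 560 = 475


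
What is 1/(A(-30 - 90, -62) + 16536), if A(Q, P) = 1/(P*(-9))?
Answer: 558/9227089 ≈ 6.0474e-5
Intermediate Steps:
A(Q, P) = -1/(9*P) (A(Q, P) = 1/(-9*P) = -1/(9*P))
1/(A(-30 - 90, -62) + 16536) = 1/(-⅑/(-62) + 16536) = 1/(-⅑*(-1/62) + 16536) = 1/(1/558 + 16536) = 1/(9227089/558) = 558/9227089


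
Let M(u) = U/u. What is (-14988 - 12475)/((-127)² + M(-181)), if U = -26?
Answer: -4970803/2919375 ≈ -1.7027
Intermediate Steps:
M(u) = -26/u
(-14988 - 12475)/((-127)² + M(-181)) = (-14988 - 12475)/((-127)² - 26/(-181)) = -27463/(16129 - 26*(-1/181)) = -27463/(16129 + 26/181) = -27463/2919375/181 = -27463*181/2919375 = -4970803/2919375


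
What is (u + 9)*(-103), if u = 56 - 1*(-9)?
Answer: -7622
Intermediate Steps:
u = 65 (u = 56 + 9 = 65)
(u + 9)*(-103) = (65 + 9)*(-103) = 74*(-103) = -7622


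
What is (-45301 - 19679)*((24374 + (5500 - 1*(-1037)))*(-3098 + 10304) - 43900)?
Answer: -14471095774680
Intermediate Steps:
(-45301 - 19679)*((24374 + (5500 - 1*(-1037)))*(-3098 + 10304) - 43900) = -64980*((24374 + (5500 + 1037))*7206 - 43900) = -64980*((24374 + 6537)*7206 - 43900) = -64980*(30911*7206 - 43900) = -64980*(222744666 - 43900) = -64980*222700766 = -14471095774680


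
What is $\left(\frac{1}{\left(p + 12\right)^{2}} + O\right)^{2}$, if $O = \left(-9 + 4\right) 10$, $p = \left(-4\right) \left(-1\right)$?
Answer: $\frac{163814401}{65536} \approx 2499.6$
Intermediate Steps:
$p = 4$
$O = -50$ ($O = \left(-5\right) 10 = -50$)
$\left(\frac{1}{\left(p + 12\right)^{2}} + O\right)^{2} = \left(\frac{1}{\left(4 + 12\right)^{2}} - 50\right)^{2} = \left(\frac{1}{16^{2}} - 50\right)^{2} = \left(\frac{1}{256} - 50\right)^{2} = \left(- \frac{12799}{256}\right)^{2} = \frac{163814401}{65536}$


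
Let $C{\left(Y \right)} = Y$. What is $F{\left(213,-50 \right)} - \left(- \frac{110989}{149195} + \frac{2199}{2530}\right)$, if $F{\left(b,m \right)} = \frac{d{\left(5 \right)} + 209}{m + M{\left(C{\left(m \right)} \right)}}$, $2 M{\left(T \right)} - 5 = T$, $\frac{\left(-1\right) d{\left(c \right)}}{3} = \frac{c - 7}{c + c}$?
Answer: $- \frac{33017578679}{10946437150} \approx -3.0163$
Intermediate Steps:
$d{\left(c \right)} = - \frac{3 \left(-7 + c\right)}{2 c}$ ($d{\left(c \right)} = - 3 \frac{c - 7}{c + c} = - 3 \frac{-7 + c}{2 c} = - \frac{3 \left(-7 + c\right)}{2 c}$)
$M{\left(T \right)} = \frac{5}{2} + \frac{T}{2}$
$F{\left(b,m \right)} = \frac{1048}{5 \left(\frac{5}{2} + \frac{3 m}{2}\right)}$ ($F{\left(b,m \right)} = \frac{\frac{3 \left(7 - 5\right)}{2 \cdot 5} + 209}{m + \left(\frac{5}{2} + \frac{m}{2}\right)} = \frac{\frac{3}{2} \cdot \frac{1}{5} \left(7 - 5\right) + 209}{\frac{5}{2} + \frac{3 m}{2}} = \frac{\frac{3}{2} \cdot \frac{1}{5} \cdot 2 + 209}{\frac{5}{2} + \frac{3 m}{2}} = \frac{\frac{3}{5} + 209}{\frac{5}{2} + \frac{3 m}{2}} = \frac{1048}{5 \left(\frac{5}{2} + \frac{3 m}{2}\right)}$)
$F{\left(213,-50 \right)} - \left(- \frac{110989}{149195} + \frac{2199}{2530}\right) = \frac{2096}{5 \left(5 + 3 \left(-50\right)\right)} - \left(- \frac{110989}{149195} + \frac{2199}{2530}\right) = \frac{2096}{5 \left(5 - 150\right)} - \frac{9455527}{75492670} = \frac{2096}{5 \left(-145\right)} + \left(- \frac{2199}{2530} + \frac{110989}{149195}\right) = \frac{2096}{5} \left(- \frac{1}{145}\right) - \frac{9455527}{75492670} = - \frac{2096}{725} - \frac{9455527}{75492670} = - \frac{33017578679}{10946437150}$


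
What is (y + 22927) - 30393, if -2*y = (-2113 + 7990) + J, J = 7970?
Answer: -28779/2 ≈ -14390.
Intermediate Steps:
y = -13847/2 (y = -((-2113 + 7990) + 7970)/2 = -(5877 + 7970)/2 = -1/2*13847 = -13847/2 ≈ -6923.5)
(y + 22927) - 30393 = (-13847/2 + 22927) - 30393 = 32007/2 - 30393 = -28779/2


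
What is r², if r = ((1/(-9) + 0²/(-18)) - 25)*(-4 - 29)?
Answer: 6180196/9 ≈ 6.8669e+5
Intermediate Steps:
r = 2486/3 (r = ((1*(-⅑) + 0*(-1/18)) - 25)*(-33) = ((-⅑ + 0) - 25)*(-33) = (-⅑ - 25)*(-33) = -226/9*(-33) = 2486/3 ≈ 828.67)
r² = (2486/3)² = 6180196/9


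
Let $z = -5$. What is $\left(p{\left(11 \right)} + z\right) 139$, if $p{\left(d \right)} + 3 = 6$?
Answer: $-278$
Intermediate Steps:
$p{\left(d \right)} = 3$ ($p{\left(d \right)} = -3 + 6 = 3$)
$\left(p{\left(11 \right)} + z\right) 139 = \left(3 - 5\right) 139 = \left(-2\right) 139 = -278$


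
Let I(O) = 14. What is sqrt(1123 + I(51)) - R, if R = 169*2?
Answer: -338 + sqrt(1137) ≈ -304.28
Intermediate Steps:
R = 338
sqrt(1123 + I(51)) - R = sqrt(1123 + 14) - 1*338 = sqrt(1137) - 338 = -338 + sqrt(1137)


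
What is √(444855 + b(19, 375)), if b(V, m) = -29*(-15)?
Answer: √445290 ≈ 667.30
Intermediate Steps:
b(V, m) = 435
√(444855 + b(19, 375)) = √(444855 + 435) = √445290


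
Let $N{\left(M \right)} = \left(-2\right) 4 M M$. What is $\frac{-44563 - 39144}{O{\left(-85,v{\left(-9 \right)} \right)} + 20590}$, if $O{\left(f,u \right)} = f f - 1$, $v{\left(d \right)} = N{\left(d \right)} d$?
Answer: $- \frac{83707}{27814} \approx -3.0095$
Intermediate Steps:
$N{\left(M \right)} = - 8 M^{2}$ ($N{\left(M \right)} = - 8 M M = - 8 M^{2}$)
$v{\left(d \right)} = - 8 d^{3}$ ($v{\left(d \right)} = - 8 d^{2} d = - 8 d^{3}$)
$O{\left(f,u \right)} = -1 + f^{2}$ ($O{\left(f,u \right)} = f^{2} - 1 = -1 + f^{2}$)
$\frac{-44563 - 39144}{O{\left(-85,v{\left(-9 \right)} \right)} + 20590} = \frac{-44563 - 39144}{\left(-1 + \left(-85\right)^{2}\right) + 20590} = - \frac{83707}{\left(-1 + 7225\right) + 20590} = - \frac{83707}{7224 + 20590} = - \frac{83707}{27814}$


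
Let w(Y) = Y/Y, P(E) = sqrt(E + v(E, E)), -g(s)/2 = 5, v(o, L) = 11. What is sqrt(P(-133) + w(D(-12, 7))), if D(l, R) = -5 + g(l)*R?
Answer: sqrt(1 + I*sqrt(122)) ≈ 2.4587 + 2.2462*I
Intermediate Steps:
g(s) = -10 (g(s) = -2*5 = -10)
D(l, R) = -5 - 10*R
P(E) = sqrt(11 + E) (P(E) = sqrt(E + 11) = sqrt(11 + E))
w(Y) = 1
sqrt(P(-133) + w(D(-12, 7))) = sqrt(sqrt(11 - 133) + 1) = sqrt(sqrt(-122) + 1) = sqrt(I*sqrt(122) + 1) = sqrt(1 + I*sqrt(122))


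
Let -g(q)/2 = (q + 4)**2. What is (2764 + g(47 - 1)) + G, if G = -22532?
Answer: -24768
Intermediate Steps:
g(q) = -2*(4 + q)**2 (g(q) = -2*(q + 4)**2 = -2*(4 + q)**2)
(2764 + g(47 - 1)) + G = (2764 - 2*(4 + (47 - 1))**2) - 22532 = (2764 - 2*(4 + 46)**2) - 22532 = (2764 - 2*50**2) - 22532 = (2764 - 2*2500) - 22532 = (2764 - 5000) - 22532 = -2236 - 22532 = -24768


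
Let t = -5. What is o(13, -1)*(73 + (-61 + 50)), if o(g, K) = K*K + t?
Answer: -248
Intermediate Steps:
o(g, K) = -5 + K² (o(g, K) = K*K - 5 = K² - 5 = -5 + K²)
o(13, -1)*(73 + (-61 + 50)) = (-5 + (-1)²)*(73 + (-61 + 50)) = (-5 + 1)*(73 - 11) = -4*62 = -248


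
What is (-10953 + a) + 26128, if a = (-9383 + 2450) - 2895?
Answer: 5347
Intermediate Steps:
a = -9828 (a = -6933 - 2895 = -9828)
(-10953 + a) + 26128 = (-10953 - 9828) + 26128 = -20781 + 26128 = 5347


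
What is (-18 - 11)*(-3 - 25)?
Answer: 812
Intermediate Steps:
(-18 - 11)*(-3 - 25) = -29*(-28) = 812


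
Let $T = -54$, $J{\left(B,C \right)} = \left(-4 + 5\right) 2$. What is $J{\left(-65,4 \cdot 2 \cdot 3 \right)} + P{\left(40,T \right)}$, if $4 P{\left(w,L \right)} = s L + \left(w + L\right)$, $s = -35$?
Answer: $471$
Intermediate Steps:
$J{\left(B,C \right)} = 2$ ($J{\left(B,C \right)} = 1 \cdot 2 = 2$)
$P{\left(w,L \right)} = - \frac{17 L}{2} + \frac{w}{4}$ ($P{\left(w,L \right)} = \frac{- 35 L + \left(w + L\right)}{4} = \frac{- 35 L + \left(L + w\right)}{4} = \frac{w - 34 L}{4} = - \frac{17 L}{2} + \frac{w}{4}$)
$J{\left(-65,4 \cdot 2 \cdot 3 \right)} + P{\left(40,T \right)} = 2 + \left(\left(- \frac{17}{2}\right) \left(-54\right) + \frac{1}{4} \cdot 40\right) = 2 + \left(459 + 10\right) = 2 + 469 = 471$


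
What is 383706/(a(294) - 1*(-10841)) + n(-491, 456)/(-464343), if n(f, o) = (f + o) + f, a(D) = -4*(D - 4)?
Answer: 59392095788/1498434861 ≈ 39.636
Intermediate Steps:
a(D) = 16 - 4*D (a(D) = -4*(-4 + D) = 16 - 4*D)
n(f, o) = o + 2*f
383706/(a(294) - 1*(-10841)) + n(-491, 456)/(-464343) = 383706/((16 - 4*294) - 1*(-10841)) + (456 + 2*(-491))/(-464343) = 383706/((16 - 1176) + 10841) + (456 - 982)*(-1/464343) = 383706/(-1160 + 10841) - 526*(-1/464343) = 383706/9681 + 526/464343 = 383706*(1/9681) + 526/464343 = 127902/3227 + 526/464343 = 59392095788/1498434861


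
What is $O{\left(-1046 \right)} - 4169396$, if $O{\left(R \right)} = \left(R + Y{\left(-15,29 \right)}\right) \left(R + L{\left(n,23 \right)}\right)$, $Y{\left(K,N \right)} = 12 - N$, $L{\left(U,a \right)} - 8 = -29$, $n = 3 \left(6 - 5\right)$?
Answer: $-3035175$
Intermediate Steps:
$n = 3$ ($n = 3 \cdot 1 = 3$)
$L{\left(U,a \right)} = -21$ ($L{\left(U,a \right)} = 8 - 29 = -21$)
$O{\left(R \right)} = \left(-21 + R\right) \left(-17 + R\right)$ ($O{\left(R \right)} = \left(R + \left(12 - 29\right)\right) \left(R - 21\right) = \left(R + \left(12 - 29\right)\right) \left(-21 + R\right) = \left(R - 17\right) \left(-21 + R\right) = \left(-17 + R\right) \left(-21 + R\right) = \left(-21 + R\right) \left(-17 + R\right)$)
$O{\left(-1046 \right)} - 4169396 = \left(357 + \left(-1046\right)^{2} - -39748\right) - 4169396 = \left(357 + 1094116 + 39748\right) - 4169396 = 1134221 - 4169396 = -3035175$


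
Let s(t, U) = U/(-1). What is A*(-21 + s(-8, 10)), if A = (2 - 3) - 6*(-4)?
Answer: -713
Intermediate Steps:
s(t, U) = -U (s(t, U) = U*(-1) = -U)
A = 23 (A = -1 + 24 = 23)
A*(-21 + s(-8, 10)) = 23*(-21 - 1*10) = 23*(-21 - 10) = 23*(-31) = -713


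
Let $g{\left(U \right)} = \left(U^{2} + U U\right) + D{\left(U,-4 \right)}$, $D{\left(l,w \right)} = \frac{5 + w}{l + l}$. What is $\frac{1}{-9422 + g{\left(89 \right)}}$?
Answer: $\frac{178}{1142761} \approx 0.00015576$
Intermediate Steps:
$D{\left(l,w \right)} = \frac{5 + w}{2 l}$
$g{\left(U \right)} = \frac{1}{2 U} + 2 U^{2}$ ($g{\left(U \right)} = \left(U^{2} + U U\right) + \frac{5 - 4}{2 U} = \left(U^{2} + U^{2}\right) + \frac{1}{2} \frac{1}{U} 1 = 2 U^{2} + \frac{1}{2 U} = \frac{1}{2 U} + 2 U^{2}$)
$\frac{1}{-9422 + g{\left(89 \right)}} = \frac{1}{-9422 + \frac{1 + 4 \cdot 89^{3}}{2 \cdot 89}} = \frac{1}{-9422 + \frac{1}{2} \cdot \frac{1}{89} \left(1 + 4 \cdot 704969\right)} = \frac{1}{-9422 + \frac{1}{2} \cdot \frac{1}{89} \left(1 + 2819876\right)} = \frac{1}{-9422 + \frac{1}{2} \cdot \frac{1}{89} \cdot 2819877} = \frac{1}{-9422 + \frac{2819877}{178}} = \frac{1}{\frac{1142761}{178}} = \frac{178}{1142761}$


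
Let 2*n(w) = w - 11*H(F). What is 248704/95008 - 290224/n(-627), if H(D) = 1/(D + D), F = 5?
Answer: 1571119732/1695299 ≈ 926.75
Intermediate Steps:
H(D) = 1/(2*D)
n(w) = -11/20 + w/2 (n(w) = (w - 11/(2*5))/2 = (w - 11*⅒)/2 = (w - 11/10)/2 = (-11/10 + w)/2 = -11/20 + w/2)
248704/95008 - 290224/n(-627) = 248704/95008 - 290224/(-11/20 + (½)*(-627)) = 248704*(1/95008) - 290224/(-11/20 - 627/2) = 7772/2969 - 290224/(-6281/20) = 7772/2969 - 290224*(-20/6281) = 7772/2969 + 527680/571 = 1571119732/1695299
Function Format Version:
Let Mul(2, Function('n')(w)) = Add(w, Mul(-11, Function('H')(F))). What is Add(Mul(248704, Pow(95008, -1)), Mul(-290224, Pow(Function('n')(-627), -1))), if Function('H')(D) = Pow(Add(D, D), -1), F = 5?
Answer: Rational(1571119732, 1695299) ≈ 926.75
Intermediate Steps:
Function('H')(D) = Mul(Rational(1, 2), Pow(D, -1)) (Function('H')(D) = Pow(Mul(2, D), -1) = Mul(Rational(1, 2), Pow(D, -1)))
Function('n')(w) = Add(Rational(-11, 20), Mul(Rational(1, 2), w)) (Function('n')(w) = Mul(Rational(1, 2), Add(w, Mul(-11, Mul(Rational(1, 2), Pow(5, -1))))) = Mul(Rational(1, 2), Add(w, Mul(-11, Mul(Rational(1, 2), Rational(1, 5))))) = Mul(Rational(1, 2), Add(w, Mul(-11, Rational(1, 10)))) = Mul(Rational(1, 2), Add(w, Rational(-11, 10))) = Mul(Rational(1, 2), Add(Rational(-11, 10), w)) = Add(Rational(-11, 20), Mul(Rational(1, 2), w)))
Add(Mul(248704, Pow(95008, -1)), Mul(-290224, Pow(Function('n')(-627), -1))) = Add(Mul(248704, Pow(95008, -1)), Mul(-290224, Pow(Add(Rational(-11, 20), Mul(Rational(1, 2), -627)), -1))) = Add(Mul(248704, Rational(1, 95008)), Mul(-290224, Pow(Add(Rational(-11, 20), Rational(-627, 2)), -1))) = Add(Rational(7772, 2969), Mul(-290224, Pow(Rational(-6281, 20), -1))) = Add(Rational(7772, 2969), Mul(-290224, Rational(-20, 6281))) = Add(Rational(7772, 2969), Rational(527680, 571)) = Rational(1571119732, 1695299)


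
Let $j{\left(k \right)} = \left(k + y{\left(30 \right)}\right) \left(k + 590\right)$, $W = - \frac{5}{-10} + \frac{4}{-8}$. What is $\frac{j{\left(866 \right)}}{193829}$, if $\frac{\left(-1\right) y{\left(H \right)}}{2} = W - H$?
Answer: $\frac{1348256}{193829} \approx 6.9559$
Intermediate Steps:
$W = 0$ ($W = \left(-5\right) \left(- \frac{1}{10}\right) + 4 \left(- \frac{1}{8}\right) = \frac{1}{2} - \frac{1}{2} = 0$)
$y{\left(H \right)} = 2 H$ ($y{\left(H \right)} = - 2 \left(0 - H\right) = - 2 \left(- H\right) = 2 H$)
$j{\left(k \right)} = \left(60 + k\right) \left(590 + k\right)$ ($j{\left(k \right)} = \left(k + 2 \cdot 30\right) \left(k + 590\right) = \left(k + 60\right) \left(590 + k\right) = \left(60 + k\right) \left(590 + k\right)$)
$\frac{j{\left(866 \right)}}{193829} = \frac{35400 + 866^{2} + 650 \cdot 866}{193829} = \left(35400 + 749956 + 562900\right) \frac{1}{193829} = 1348256 \cdot \frac{1}{193829} = \frac{1348256}{193829}$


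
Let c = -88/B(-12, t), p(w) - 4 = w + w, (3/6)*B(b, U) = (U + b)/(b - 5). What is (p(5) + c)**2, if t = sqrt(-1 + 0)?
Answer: 47687412/21025 + 10391216*I/21025 ≈ 2268.1 + 494.23*I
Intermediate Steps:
t = I (t = sqrt(-1) = I ≈ 1.0*I)
B(b, U) = 2*(U + b)/(-5 + b) (B(b, U) = 2*((U + b)/(b - 5)) = 2*((U + b)/(-5 + b)) = 2*(U + b)/(-5 + b))
p(w) = 4 + 2*w (p(w) = 4 + (w + w) = 4 + 2*w)
c = -6358*(24/17 + 2*I/17)/145 (c = -88*(-5 - 12)/(2*(I - 12)) = -(8976/145 + 748*I/145) = -88*289*(24/17 + 2*I/17)/580 = -6358*(24/17 + 2*I/17)/145 ≈ -61.903 - 5.1586*I)
(p(5) + c)**2 = ((4 + 2*5) + (-8976/145 - 748*I/145))**2 = ((4 + 10) + (-8976/145 - 748*I/145))**2 = (14 + (-8976/145 - 748*I/145))**2 = (-6946/145 - 748*I/145)**2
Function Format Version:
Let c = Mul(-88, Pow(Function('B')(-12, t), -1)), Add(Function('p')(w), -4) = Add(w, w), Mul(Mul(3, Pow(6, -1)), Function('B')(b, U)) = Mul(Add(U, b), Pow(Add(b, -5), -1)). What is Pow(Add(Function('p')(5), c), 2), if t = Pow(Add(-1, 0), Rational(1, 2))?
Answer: Add(Rational(47687412, 21025), Mul(Rational(10391216, 21025), I)) ≈ Add(2268.1, Mul(494.23, I))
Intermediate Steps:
t = I (t = Pow(-1, Rational(1, 2)) = I ≈ Mul(1.0000, I))
Function('B')(b, U) = Mul(2, Pow(Add(-5, b), -1), Add(U, b)) (Function('B')(b, U) = Mul(2, Mul(Add(U, b), Pow(Add(b, -5), -1))) = Mul(2, Mul(Add(U, b), Pow(Add(-5, b), -1))) = Mul(2, Mul(Pow(Add(-5, b), -1), Add(U, b))) = Mul(2, Pow(Add(-5, b), -1), Add(U, b)))
Function('p')(w) = Add(4, Mul(2, w)) (Function('p')(w) = Add(4, Add(w, w)) = Add(4, Mul(2, w)))
c = Mul(Rational(-6358, 145), Add(Rational(24, 17), Mul(Rational(2, 17), I))) (c = Mul(-88, Pow(Mul(2, Pow(Add(-5, -12), -1), Add(I, -12)), -1)) = Mul(-88, Pow(Mul(2, Pow(-17, -1), Add(-12, I)), -1)) = Mul(-88, Pow(Mul(2, Rational(-1, 17), Add(-12, I)), -1)) = Mul(-88, Pow(Add(Rational(24, 17), Mul(Rational(-2, 17), I)), -1)) = Mul(-88, Mul(Rational(289, 580), Add(Rational(24, 17), Mul(Rational(2, 17), I)))) = Mul(Rational(-6358, 145), Add(Rational(24, 17), Mul(Rational(2, 17), I))) ≈ Add(-61.903, Mul(-5.1586, I)))
Pow(Add(Function('p')(5), c), 2) = Pow(Add(Add(4, Mul(2, 5)), Add(Rational(-8976, 145), Mul(Rational(-748, 145), I))), 2) = Pow(Add(Add(4, 10), Add(Rational(-8976, 145), Mul(Rational(-748, 145), I))), 2) = Pow(Add(14, Add(Rational(-8976, 145), Mul(Rational(-748, 145), I))), 2) = Pow(Add(Rational(-6946, 145), Mul(Rational(-748, 145), I)), 2)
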